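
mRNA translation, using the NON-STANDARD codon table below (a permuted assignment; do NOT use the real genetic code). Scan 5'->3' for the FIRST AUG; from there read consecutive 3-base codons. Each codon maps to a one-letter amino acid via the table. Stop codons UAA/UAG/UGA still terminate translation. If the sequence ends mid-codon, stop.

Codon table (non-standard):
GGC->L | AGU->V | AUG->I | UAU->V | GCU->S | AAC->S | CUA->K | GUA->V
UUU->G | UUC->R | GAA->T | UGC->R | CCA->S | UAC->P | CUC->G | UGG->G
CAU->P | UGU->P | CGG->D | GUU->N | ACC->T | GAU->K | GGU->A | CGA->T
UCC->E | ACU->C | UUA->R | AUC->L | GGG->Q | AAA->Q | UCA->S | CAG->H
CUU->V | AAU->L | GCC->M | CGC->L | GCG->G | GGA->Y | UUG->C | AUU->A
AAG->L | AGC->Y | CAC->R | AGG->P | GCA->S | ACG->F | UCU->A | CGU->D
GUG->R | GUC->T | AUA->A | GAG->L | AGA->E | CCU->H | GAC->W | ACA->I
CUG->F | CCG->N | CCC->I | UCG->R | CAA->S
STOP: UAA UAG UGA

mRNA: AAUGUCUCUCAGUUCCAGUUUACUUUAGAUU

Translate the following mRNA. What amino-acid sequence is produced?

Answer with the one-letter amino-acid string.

Answer: IAGVEVRV

Derivation:
start AUG at pos 1
pos 1: AUG -> I; peptide=I
pos 4: UCU -> A; peptide=IA
pos 7: CUC -> G; peptide=IAG
pos 10: AGU -> V; peptide=IAGV
pos 13: UCC -> E; peptide=IAGVE
pos 16: AGU -> V; peptide=IAGVEV
pos 19: UUA -> R; peptide=IAGVEVR
pos 22: CUU -> V; peptide=IAGVEVRV
pos 25: UAG -> STOP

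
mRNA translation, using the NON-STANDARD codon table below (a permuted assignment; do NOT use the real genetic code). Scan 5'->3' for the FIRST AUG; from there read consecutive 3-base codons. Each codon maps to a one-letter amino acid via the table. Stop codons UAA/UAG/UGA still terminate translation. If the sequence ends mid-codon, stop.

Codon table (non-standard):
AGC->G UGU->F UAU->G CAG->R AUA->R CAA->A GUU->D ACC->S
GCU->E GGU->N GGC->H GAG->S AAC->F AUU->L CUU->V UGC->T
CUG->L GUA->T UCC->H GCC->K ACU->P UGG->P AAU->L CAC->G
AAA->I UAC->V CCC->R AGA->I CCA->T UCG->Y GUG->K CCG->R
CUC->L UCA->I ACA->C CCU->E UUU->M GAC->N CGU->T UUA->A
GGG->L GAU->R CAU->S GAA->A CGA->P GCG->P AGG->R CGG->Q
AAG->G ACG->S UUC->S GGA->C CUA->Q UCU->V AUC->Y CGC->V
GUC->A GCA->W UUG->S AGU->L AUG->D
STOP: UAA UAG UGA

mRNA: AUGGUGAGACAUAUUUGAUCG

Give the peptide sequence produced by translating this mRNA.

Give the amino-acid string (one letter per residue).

Answer: DKISL

Derivation:
start AUG at pos 0
pos 0: AUG -> D; peptide=D
pos 3: GUG -> K; peptide=DK
pos 6: AGA -> I; peptide=DKI
pos 9: CAU -> S; peptide=DKIS
pos 12: AUU -> L; peptide=DKISL
pos 15: UGA -> STOP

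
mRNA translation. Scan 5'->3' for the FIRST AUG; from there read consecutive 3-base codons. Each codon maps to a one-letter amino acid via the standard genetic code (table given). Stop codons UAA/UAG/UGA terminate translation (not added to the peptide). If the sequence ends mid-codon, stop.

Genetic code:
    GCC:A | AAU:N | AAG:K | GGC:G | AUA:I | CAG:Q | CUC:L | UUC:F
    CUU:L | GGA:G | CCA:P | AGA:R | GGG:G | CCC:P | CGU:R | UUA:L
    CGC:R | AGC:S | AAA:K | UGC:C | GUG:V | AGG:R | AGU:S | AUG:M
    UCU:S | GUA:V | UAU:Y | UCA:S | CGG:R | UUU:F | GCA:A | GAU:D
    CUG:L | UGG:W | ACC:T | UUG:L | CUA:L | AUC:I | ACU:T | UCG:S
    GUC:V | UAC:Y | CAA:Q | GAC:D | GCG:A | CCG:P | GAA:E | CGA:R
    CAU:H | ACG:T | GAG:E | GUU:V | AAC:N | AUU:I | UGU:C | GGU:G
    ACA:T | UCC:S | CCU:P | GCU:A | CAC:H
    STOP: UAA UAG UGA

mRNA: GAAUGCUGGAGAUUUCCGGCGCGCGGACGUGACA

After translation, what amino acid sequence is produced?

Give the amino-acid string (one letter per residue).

start AUG at pos 2
pos 2: AUG -> M; peptide=M
pos 5: CUG -> L; peptide=ML
pos 8: GAG -> E; peptide=MLE
pos 11: AUU -> I; peptide=MLEI
pos 14: UCC -> S; peptide=MLEIS
pos 17: GGC -> G; peptide=MLEISG
pos 20: GCG -> A; peptide=MLEISGA
pos 23: CGG -> R; peptide=MLEISGAR
pos 26: ACG -> T; peptide=MLEISGART
pos 29: UGA -> STOP

Answer: MLEISGART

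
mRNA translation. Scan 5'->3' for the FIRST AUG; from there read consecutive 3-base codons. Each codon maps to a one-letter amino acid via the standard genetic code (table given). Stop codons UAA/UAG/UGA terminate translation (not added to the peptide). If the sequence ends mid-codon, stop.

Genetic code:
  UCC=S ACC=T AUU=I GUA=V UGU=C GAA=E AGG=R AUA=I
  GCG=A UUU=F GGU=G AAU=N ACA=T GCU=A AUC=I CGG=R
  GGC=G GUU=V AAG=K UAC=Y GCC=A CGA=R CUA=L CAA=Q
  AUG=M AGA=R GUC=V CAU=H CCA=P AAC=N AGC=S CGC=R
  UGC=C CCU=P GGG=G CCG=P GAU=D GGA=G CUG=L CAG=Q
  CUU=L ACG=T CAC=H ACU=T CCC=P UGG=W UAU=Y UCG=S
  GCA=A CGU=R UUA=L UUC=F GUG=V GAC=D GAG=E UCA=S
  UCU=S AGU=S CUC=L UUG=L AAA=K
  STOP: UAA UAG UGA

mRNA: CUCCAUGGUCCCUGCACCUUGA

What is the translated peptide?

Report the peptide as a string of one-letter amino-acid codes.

Answer: MVPAP

Derivation:
start AUG at pos 4
pos 4: AUG -> M; peptide=M
pos 7: GUC -> V; peptide=MV
pos 10: CCU -> P; peptide=MVP
pos 13: GCA -> A; peptide=MVPA
pos 16: CCU -> P; peptide=MVPAP
pos 19: UGA -> STOP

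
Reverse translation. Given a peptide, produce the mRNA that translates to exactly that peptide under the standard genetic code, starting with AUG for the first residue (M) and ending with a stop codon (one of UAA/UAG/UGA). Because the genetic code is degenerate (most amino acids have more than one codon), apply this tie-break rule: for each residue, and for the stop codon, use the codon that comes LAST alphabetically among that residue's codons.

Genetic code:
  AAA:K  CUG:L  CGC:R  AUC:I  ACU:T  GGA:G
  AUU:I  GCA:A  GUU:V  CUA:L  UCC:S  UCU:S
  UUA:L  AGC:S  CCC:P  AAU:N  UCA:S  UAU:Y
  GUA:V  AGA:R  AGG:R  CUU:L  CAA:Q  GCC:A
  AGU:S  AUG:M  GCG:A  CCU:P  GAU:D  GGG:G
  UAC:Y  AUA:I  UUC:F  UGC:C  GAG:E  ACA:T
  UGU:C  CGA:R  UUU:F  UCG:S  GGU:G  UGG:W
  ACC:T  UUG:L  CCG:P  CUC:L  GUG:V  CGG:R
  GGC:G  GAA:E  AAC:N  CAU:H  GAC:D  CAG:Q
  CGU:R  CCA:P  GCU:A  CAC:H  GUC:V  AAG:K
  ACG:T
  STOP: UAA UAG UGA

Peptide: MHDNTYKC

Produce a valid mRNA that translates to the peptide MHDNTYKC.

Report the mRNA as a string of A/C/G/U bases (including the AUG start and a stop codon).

residue 1: M -> AUG (start codon)
residue 2: H codons sorted = CAC,CAU -> pick last = CAU
residue 3: D codons sorted = GAC,GAU -> pick last = GAU
residue 4: N codons sorted = AAC,AAU -> pick last = AAU
residue 5: T codons sorted = ACA,ACC,ACG,ACU -> pick last = ACU
residue 6: Y codons sorted = UAC,UAU -> pick last = UAU
residue 7: K codons sorted = AAA,AAG -> pick last = AAG
residue 8: C codons sorted = UGC,UGU -> pick last = UGU
terminator: stop codons sorted = UAA,UAG,UGA -> pick last = UGA

Answer: mRNA: AUGCAUGAUAAUACUUAUAAGUGUUGA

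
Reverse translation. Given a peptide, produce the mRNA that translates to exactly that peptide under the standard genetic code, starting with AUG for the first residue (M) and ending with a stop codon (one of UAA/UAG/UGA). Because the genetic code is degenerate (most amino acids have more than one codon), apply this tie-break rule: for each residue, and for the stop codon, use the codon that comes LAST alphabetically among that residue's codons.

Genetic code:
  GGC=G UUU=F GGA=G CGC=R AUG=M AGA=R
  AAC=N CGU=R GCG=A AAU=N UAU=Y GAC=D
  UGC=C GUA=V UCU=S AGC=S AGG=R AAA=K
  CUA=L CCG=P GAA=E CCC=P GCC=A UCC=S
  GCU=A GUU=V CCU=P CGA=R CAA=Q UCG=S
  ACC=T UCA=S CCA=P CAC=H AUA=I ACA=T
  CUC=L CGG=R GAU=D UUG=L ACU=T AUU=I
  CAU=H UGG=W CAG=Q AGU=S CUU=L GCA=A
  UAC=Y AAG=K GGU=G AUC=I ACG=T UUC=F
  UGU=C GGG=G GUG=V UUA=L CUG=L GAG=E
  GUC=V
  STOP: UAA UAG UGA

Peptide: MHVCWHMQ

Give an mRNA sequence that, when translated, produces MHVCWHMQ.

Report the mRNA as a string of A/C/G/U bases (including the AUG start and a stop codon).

residue 1: M -> AUG (start codon)
residue 2: H codons sorted = CAC,CAU -> pick last = CAU
residue 3: V codons sorted = GUA,GUC,GUG,GUU -> pick last = GUU
residue 4: C codons sorted = UGC,UGU -> pick last = UGU
residue 5: W -> UGG (only codon)
residue 6: H codons sorted = CAC,CAU -> pick last = CAU
residue 7: M -> AUG (only codon)
residue 8: Q codons sorted = CAA,CAG -> pick last = CAG
terminator: stop codons sorted = UAA,UAG,UGA -> pick last = UGA

Answer: mRNA: AUGCAUGUUUGUUGGCAUAUGCAGUGA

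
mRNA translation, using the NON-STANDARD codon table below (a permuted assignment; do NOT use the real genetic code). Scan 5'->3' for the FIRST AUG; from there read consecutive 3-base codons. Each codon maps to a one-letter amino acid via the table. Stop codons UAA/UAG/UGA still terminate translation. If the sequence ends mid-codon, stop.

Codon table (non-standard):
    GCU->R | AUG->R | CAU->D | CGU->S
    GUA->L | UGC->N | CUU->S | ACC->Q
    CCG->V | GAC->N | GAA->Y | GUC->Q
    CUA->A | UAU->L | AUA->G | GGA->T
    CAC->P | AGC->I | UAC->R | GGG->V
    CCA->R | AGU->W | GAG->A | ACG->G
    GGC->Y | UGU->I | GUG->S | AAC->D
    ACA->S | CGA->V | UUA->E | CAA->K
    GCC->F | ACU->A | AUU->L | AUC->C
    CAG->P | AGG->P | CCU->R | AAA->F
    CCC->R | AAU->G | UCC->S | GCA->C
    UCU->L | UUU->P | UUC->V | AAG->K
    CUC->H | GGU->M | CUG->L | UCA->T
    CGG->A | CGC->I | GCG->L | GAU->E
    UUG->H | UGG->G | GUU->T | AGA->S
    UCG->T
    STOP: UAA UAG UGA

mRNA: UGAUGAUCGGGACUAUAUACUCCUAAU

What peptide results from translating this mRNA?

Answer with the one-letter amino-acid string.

start AUG at pos 2
pos 2: AUG -> R; peptide=R
pos 5: AUC -> C; peptide=RC
pos 8: GGG -> V; peptide=RCV
pos 11: ACU -> A; peptide=RCVA
pos 14: AUA -> G; peptide=RCVAG
pos 17: UAC -> R; peptide=RCVAGR
pos 20: UCC -> S; peptide=RCVAGRS
pos 23: UAA -> STOP

Answer: RCVAGRS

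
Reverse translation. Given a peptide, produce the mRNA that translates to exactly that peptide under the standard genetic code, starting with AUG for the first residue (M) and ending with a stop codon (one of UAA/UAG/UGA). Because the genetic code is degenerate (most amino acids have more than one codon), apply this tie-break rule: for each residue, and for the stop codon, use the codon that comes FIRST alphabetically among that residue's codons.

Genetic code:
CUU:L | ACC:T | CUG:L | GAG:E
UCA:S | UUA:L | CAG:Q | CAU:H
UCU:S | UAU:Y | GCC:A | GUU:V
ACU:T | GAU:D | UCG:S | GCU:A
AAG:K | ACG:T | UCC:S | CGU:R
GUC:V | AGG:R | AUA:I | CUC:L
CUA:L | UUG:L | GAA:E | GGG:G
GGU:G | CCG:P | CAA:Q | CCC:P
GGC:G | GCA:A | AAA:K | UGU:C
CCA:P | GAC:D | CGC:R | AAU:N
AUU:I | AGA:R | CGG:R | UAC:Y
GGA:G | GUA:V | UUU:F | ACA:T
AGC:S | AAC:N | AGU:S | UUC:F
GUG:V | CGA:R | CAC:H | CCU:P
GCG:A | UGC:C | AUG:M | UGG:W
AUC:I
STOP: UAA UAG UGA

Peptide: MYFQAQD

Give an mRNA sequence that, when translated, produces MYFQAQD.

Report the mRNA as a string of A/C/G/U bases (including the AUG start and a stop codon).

residue 1: M -> AUG (start codon)
residue 2: Y codons sorted = UAC,UAU -> pick first = UAC
residue 3: F codons sorted = UUC,UUU -> pick first = UUC
residue 4: Q codons sorted = CAA,CAG -> pick first = CAA
residue 5: A codons sorted = GCA,GCC,GCG,GCU -> pick first = GCA
residue 6: Q codons sorted = CAA,CAG -> pick first = CAA
residue 7: D codons sorted = GAC,GAU -> pick first = GAC
terminator: stop codons sorted = UAA,UAG,UGA -> pick first = UAA

Answer: mRNA: AUGUACUUCCAAGCACAAGACUAA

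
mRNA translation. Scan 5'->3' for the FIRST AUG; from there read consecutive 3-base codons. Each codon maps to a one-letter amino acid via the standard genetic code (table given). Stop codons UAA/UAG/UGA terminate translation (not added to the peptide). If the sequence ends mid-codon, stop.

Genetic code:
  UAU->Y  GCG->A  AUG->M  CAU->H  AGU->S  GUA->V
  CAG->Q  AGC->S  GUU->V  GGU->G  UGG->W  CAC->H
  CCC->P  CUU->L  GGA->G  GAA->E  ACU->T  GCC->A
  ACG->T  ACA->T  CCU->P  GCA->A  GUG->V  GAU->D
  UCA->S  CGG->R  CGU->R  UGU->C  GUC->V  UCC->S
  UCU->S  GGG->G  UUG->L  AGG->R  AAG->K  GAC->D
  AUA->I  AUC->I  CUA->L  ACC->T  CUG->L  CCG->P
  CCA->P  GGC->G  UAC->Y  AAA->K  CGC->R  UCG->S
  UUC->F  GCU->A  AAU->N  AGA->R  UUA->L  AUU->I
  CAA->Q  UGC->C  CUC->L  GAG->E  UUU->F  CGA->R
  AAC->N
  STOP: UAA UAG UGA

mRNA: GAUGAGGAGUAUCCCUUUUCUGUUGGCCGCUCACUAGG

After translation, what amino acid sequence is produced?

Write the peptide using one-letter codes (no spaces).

Answer: MRSIPFLLAAH

Derivation:
start AUG at pos 1
pos 1: AUG -> M; peptide=M
pos 4: AGG -> R; peptide=MR
pos 7: AGU -> S; peptide=MRS
pos 10: AUC -> I; peptide=MRSI
pos 13: CCU -> P; peptide=MRSIP
pos 16: UUU -> F; peptide=MRSIPF
pos 19: CUG -> L; peptide=MRSIPFL
pos 22: UUG -> L; peptide=MRSIPFLL
pos 25: GCC -> A; peptide=MRSIPFLLA
pos 28: GCU -> A; peptide=MRSIPFLLAA
pos 31: CAC -> H; peptide=MRSIPFLLAAH
pos 34: UAG -> STOP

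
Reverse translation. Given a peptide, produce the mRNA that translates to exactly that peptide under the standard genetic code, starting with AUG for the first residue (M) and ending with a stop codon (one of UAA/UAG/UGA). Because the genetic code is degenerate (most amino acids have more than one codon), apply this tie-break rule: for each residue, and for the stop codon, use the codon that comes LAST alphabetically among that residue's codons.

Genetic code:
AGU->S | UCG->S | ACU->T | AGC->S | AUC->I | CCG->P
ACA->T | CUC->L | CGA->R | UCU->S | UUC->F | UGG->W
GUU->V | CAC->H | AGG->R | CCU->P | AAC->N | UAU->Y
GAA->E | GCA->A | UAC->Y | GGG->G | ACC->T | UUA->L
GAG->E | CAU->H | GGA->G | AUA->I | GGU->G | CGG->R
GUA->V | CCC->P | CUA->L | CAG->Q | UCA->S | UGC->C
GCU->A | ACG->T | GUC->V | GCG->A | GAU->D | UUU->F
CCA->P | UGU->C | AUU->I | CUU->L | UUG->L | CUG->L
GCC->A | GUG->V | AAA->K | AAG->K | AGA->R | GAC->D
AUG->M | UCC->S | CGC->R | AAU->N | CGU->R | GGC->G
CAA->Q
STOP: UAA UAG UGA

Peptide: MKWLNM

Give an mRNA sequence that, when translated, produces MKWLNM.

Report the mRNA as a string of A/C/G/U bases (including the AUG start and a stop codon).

residue 1: M -> AUG (start codon)
residue 2: K codons sorted = AAA,AAG -> pick last = AAG
residue 3: W -> UGG (only codon)
residue 4: L codons sorted = CUA,CUC,CUG,CUU,UUA,UUG -> pick last = UUG
residue 5: N codons sorted = AAC,AAU -> pick last = AAU
residue 6: M -> AUG (only codon)
terminator: stop codons sorted = UAA,UAG,UGA -> pick last = UGA

Answer: mRNA: AUGAAGUGGUUGAAUAUGUGA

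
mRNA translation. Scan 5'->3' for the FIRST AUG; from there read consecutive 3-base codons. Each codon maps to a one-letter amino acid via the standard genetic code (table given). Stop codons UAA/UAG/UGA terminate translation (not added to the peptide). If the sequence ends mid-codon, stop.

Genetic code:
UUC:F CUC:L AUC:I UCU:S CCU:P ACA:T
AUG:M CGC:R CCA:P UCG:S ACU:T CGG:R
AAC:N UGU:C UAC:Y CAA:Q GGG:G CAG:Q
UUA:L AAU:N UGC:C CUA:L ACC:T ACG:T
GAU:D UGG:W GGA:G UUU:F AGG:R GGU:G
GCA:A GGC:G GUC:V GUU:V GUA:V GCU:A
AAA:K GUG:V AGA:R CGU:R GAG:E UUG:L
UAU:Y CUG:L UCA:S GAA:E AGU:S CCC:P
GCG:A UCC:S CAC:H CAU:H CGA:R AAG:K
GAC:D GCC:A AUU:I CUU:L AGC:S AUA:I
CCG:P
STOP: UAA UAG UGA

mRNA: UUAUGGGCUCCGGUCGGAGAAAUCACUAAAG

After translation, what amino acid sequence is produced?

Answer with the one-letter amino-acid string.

start AUG at pos 2
pos 2: AUG -> M; peptide=M
pos 5: GGC -> G; peptide=MG
pos 8: UCC -> S; peptide=MGS
pos 11: GGU -> G; peptide=MGSG
pos 14: CGG -> R; peptide=MGSGR
pos 17: AGA -> R; peptide=MGSGRR
pos 20: AAU -> N; peptide=MGSGRRN
pos 23: CAC -> H; peptide=MGSGRRNH
pos 26: UAA -> STOP

Answer: MGSGRRNH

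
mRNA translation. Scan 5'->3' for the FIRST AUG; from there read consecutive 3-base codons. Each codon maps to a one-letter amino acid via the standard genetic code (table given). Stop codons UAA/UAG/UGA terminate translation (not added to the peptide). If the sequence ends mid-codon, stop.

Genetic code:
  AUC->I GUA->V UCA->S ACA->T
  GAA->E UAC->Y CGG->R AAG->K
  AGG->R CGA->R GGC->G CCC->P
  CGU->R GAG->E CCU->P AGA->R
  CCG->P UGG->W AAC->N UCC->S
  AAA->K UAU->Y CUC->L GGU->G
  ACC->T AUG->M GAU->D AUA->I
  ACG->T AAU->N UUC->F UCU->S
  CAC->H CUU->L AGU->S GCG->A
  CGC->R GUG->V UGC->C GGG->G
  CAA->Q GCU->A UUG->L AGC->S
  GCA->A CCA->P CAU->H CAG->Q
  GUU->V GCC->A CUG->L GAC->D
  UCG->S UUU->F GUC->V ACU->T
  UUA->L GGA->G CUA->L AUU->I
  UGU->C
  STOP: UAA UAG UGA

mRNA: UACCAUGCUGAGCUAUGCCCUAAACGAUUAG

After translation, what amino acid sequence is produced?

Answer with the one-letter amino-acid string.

start AUG at pos 4
pos 4: AUG -> M; peptide=M
pos 7: CUG -> L; peptide=ML
pos 10: AGC -> S; peptide=MLS
pos 13: UAU -> Y; peptide=MLSY
pos 16: GCC -> A; peptide=MLSYA
pos 19: CUA -> L; peptide=MLSYAL
pos 22: AAC -> N; peptide=MLSYALN
pos 25: GAU -> D; peptide=MLSYALND
pos 28: UAG -> STOP

Answer: MLSYALND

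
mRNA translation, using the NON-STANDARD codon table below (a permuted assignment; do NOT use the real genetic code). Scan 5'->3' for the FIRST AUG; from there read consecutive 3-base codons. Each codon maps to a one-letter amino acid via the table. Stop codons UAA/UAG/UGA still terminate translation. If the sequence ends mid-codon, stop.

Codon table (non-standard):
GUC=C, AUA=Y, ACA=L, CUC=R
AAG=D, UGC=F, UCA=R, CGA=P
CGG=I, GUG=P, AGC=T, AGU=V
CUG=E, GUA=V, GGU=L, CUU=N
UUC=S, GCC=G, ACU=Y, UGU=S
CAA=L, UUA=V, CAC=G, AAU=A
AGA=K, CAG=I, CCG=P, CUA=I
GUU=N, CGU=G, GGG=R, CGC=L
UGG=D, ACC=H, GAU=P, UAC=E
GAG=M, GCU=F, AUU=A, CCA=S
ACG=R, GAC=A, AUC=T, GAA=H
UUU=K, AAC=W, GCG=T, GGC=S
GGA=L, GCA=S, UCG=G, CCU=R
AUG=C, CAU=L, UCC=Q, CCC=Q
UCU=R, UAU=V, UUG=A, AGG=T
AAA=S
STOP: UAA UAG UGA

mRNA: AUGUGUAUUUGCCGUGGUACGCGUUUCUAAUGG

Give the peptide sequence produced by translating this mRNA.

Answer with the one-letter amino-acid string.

start AUG at pos 0
pos 0: AUG -> C; peptide=C
pos 3: UGU -> S; peptide=CS
pos 6: AUU -> A; peptide=CSA
pos 9: UGC -> F; peptide=CSAF
pos 12: CGU -> G; peptide=CSAFG
pos 15: GGU -> L; peptide=CSAFGL
pos 18: ACG -> R; peptide=CSAFGLR
pos 21: CGU -> G; peptide=CSAFGLRG
pos 24: UUC -> S; peptide=CSAFGLRGS
pos 27: UAA -> STOP

Answer: CSAFGLRGS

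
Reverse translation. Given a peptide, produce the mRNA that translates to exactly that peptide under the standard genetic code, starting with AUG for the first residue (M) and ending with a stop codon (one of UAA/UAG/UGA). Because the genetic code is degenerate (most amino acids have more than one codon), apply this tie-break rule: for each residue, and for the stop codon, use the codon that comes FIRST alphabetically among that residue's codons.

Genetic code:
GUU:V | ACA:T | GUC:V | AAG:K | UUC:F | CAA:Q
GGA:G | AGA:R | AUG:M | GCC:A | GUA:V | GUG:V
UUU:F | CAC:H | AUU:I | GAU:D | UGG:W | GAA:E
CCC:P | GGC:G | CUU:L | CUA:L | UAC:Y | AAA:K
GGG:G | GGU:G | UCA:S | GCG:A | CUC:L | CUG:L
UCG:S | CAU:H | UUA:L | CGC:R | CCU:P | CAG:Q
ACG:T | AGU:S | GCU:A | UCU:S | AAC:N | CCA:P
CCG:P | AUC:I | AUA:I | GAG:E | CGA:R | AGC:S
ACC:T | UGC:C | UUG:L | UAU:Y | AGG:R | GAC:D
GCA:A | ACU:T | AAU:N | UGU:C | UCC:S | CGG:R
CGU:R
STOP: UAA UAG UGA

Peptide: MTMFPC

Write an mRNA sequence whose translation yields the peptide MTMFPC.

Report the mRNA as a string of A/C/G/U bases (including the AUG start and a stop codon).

Answer: mRNA: AUGACAAUGUUCCCAUGCUAA

Derivation:
residue 1: M -> AUG (start codon)
residue 2: T codons sorted = ACA,ACC,ACG,ACU -> pick first = ACA
residue 3: M -> AUG (only codon)
residue 4: F codons sorted = UUC,UUU -> pick first = UUC
residue 5: P codons sorted = CCA,CCC,CCG,CCU -> pick first = CCA
residue 6: C codons sorted = UGC,UGU -> pick first = UGC
terminator: stop codons sorted = UAA,UAG,UGA -> pick first = UAA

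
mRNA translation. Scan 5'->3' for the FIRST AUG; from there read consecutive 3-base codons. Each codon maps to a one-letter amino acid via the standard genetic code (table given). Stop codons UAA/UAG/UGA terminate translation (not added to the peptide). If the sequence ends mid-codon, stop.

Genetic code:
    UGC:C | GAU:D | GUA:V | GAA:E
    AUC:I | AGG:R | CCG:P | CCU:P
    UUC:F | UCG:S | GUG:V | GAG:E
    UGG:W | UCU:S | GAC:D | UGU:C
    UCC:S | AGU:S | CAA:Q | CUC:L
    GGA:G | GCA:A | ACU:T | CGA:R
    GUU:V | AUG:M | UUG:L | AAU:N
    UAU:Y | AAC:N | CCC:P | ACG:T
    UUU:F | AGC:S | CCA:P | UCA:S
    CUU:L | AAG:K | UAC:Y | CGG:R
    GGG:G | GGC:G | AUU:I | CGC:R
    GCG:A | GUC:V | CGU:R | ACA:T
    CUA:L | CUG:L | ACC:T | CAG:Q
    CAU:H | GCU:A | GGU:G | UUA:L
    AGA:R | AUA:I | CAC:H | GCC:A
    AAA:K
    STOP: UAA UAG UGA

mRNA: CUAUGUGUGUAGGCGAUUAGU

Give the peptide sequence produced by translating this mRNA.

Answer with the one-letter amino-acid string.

start AUG at pos 2
pos 2: AUG -> M; peptide=M
pos 5: UGU -> C; peptide=MC
pos 8: GUA -> V; peptide=MCV
pos 11: GGC -> G; peptide=MCVG
pos 14: GAU -> D; peptide=MCVGD
pos 17: UAG -> STOP

Answer: MCVGD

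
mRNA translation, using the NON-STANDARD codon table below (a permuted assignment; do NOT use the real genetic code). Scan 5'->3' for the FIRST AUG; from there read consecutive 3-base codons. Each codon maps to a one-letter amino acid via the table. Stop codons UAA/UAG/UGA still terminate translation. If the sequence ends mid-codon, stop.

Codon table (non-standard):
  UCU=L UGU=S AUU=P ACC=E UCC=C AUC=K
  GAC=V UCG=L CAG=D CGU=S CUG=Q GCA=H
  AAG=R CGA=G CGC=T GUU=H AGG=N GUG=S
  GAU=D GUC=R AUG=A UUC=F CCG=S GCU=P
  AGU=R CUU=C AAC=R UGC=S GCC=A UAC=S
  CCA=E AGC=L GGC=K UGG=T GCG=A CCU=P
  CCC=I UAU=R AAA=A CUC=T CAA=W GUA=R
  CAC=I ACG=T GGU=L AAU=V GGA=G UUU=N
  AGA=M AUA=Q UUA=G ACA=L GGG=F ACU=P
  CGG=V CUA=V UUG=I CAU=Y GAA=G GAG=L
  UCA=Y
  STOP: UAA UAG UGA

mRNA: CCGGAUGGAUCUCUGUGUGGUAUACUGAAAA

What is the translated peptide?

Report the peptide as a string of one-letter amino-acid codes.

Answer: ADTSSRS

Derivation:
start AUG at pos 4
pos 4: AUG -> A; peptide=A
pos 7: GAU -> D; peptide=AD
pos 10: CUC -> T; peptide=ADT
pos 13: UGU -> S; peptide=ADTS
pos 16: GUG -> S; peptide=ADTSS
pos 19: GUA -> R; peptide=ADTSSR
pos 22: UAC -> S; peptide=ADTSSRS
pos 25: UGA -> STOP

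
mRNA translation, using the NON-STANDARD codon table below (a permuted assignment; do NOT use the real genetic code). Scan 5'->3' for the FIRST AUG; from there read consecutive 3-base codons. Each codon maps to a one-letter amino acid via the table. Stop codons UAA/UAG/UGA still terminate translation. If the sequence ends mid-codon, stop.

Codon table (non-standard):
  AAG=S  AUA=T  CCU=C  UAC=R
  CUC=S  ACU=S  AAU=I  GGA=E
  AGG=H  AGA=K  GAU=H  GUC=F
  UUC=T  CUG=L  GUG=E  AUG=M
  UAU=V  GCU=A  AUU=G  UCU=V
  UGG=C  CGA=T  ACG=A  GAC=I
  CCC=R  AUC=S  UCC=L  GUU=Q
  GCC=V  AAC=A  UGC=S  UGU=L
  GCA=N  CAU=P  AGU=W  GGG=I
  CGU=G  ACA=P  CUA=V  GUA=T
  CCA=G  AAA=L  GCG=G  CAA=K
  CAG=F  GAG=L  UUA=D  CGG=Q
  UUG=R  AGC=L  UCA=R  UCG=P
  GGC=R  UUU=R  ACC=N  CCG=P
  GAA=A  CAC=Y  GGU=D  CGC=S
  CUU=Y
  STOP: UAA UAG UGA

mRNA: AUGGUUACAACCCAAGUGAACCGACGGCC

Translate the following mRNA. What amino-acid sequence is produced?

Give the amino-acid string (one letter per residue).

Answer: MQPNKEATQ

Derivation:
start AUG at pos 0
pos 0: AUG -> M; peptide=M
pos 3: GUU -> Q; peptide=MQ
pos 6: ACA -> P; peptide=MQP
pos 9: ACC -> N; peptide=MQPN
pos 12: CAA -> K; peptide=MQPNK
pos 15: GUG -> E; peptide=MQPNKE
pos 18: AAC -> A; peptide=MQPNKEA
pos 21: CGA -> T; peptide=MQPNKEAT
pos 24: CGG -> Q; peptide=MQPNKEATQ
pos 27: only 2 nt remain (<3), stop (end of mRNA)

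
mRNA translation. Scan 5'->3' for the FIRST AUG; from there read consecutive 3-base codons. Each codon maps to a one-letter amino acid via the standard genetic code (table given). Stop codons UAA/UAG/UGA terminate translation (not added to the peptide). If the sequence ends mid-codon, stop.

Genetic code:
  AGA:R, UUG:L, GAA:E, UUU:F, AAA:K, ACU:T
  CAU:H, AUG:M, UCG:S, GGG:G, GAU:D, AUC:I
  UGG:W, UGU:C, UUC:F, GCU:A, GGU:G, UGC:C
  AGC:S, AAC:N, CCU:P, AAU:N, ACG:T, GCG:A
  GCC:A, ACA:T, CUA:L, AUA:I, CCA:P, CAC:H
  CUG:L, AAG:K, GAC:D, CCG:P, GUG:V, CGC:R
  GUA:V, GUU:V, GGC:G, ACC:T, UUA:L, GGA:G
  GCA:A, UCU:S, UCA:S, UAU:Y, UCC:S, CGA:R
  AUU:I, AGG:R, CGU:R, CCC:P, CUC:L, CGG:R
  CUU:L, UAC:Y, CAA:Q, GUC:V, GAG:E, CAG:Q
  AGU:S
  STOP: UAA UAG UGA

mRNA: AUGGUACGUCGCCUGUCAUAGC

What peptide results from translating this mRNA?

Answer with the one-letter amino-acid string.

Answer: MVRRLS

Derivation:
start AUG at pos 0
pos 0: AUG -> M; peptide=M
pos 3: GUA -> V; peptide=MV
pos 6: CGU -> R; peptide=MVR
pos 9: CGC -> R; peptide=MVRR
pos 12: CUG -> L; peptide=MVRRL
pos 15: UCA -> S; peptide=MVRRLS
pos 18: UAG -> STOP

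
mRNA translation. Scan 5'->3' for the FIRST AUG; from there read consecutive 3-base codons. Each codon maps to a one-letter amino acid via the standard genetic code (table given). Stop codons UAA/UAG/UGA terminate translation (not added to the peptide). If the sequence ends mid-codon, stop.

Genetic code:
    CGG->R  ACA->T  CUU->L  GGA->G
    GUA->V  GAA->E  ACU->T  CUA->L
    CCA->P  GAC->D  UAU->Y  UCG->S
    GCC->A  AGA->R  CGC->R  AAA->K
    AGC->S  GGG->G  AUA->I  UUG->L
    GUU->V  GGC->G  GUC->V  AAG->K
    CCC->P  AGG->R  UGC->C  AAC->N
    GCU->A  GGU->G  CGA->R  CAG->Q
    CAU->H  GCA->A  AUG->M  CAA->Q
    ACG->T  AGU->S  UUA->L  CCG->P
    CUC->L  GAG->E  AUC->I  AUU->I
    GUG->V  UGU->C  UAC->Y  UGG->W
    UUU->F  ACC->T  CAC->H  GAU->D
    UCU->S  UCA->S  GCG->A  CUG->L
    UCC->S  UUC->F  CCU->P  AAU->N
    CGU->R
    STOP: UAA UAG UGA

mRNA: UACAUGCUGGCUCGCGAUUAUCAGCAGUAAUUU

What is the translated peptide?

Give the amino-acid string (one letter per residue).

Answer: MLARDYQQ

Derivation:
start AUG at pos 3
pos 3: AUG -> M; peptide=M
pos 6: CUG -> L; peptide=ML
pos 9: GCU -> A; peptide=MLA
pos 12: CGC -> R; peptide=MLAR
pos 15: GAU -> D; peptide=MLARD
pos 18: UAU -> Y; peptide=MLARDY
pos 21: CAG -> Q; peptide=MLARDYQ
pos 24: CAG -> Q; peptide=MLARDYQQ
pos 27: UAA -> STOP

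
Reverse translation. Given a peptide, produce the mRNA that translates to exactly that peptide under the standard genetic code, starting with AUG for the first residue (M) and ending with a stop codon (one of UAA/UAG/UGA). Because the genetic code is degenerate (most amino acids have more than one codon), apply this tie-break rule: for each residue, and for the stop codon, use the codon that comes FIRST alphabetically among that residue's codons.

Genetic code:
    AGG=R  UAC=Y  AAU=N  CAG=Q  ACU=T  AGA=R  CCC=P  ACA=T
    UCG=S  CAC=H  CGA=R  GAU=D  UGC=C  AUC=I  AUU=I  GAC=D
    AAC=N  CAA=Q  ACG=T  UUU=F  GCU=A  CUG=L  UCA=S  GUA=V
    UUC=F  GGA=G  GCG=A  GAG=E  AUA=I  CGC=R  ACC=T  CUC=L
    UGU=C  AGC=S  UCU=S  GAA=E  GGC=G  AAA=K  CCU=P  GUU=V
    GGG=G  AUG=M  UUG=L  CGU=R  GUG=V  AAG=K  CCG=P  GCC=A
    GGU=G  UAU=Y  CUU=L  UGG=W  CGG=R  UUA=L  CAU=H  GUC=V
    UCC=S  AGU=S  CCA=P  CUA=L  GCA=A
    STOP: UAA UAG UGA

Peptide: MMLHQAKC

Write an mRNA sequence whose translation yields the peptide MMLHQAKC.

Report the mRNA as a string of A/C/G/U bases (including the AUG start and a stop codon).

Answer: mRNA: AUGAUGCUACACCAAGCAAAAUGCUAA

Derivation:
residue 1: M -> AUG (start codon)
residue 2: M -> AUG (only codon)
residue 3: L codons sorted = CUA,CUC,CUG,CUU,UUA,UUG -> pick first = CUA
residue 4: H codons sorted = CAC,CAU -> pick first = CAC
residue 5: Q codons sorted = CAA,CAG -> pick first = CAA
residue 6: A codons sorted = GCA,GCC,GCG,GCU -> pick first = GCA
residue 7: K codons sorted = AAA,AAG -> pick first = AAA
residue 8: C codons sorted = UGC,UGU -> pick first = UGC
terminator: stop codons sorted = UAA,UAG,UGA -> pick first = UAA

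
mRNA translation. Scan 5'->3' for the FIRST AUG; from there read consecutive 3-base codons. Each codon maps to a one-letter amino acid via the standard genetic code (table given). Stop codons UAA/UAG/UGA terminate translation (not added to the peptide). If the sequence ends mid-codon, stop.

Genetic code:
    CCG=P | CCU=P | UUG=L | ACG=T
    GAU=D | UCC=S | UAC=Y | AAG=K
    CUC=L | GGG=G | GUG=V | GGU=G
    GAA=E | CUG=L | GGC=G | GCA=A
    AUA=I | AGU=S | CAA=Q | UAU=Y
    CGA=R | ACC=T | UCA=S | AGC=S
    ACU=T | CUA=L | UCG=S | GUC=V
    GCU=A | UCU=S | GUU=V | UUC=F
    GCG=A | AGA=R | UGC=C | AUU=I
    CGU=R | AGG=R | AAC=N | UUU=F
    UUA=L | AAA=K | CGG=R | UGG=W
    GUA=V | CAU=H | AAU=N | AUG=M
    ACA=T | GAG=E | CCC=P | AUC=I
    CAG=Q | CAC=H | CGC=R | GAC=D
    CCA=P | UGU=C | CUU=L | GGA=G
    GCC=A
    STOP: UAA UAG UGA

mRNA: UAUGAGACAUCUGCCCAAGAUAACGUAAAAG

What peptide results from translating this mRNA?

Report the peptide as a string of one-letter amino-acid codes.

Answer: MRHLPKIT

Derivation:
start AUG at pos 1
pos 1: AUG -> M; peptide=M
pos 4: AGA -> R; peptide=MR
pos 7: CAU -> H; peptide=MRH
pos 10: CUG -> L; peptide=MRHL
pos 13: CCC -> P; peptide=MRHLP
pos 16: AAG -> K; peptide=MRHLPK
pos 19: AUA -> I; peptide=MRHLPKI
pos 22: ACG -> T; peptide=MRHLPKIT
pos 25: UAA -> STOP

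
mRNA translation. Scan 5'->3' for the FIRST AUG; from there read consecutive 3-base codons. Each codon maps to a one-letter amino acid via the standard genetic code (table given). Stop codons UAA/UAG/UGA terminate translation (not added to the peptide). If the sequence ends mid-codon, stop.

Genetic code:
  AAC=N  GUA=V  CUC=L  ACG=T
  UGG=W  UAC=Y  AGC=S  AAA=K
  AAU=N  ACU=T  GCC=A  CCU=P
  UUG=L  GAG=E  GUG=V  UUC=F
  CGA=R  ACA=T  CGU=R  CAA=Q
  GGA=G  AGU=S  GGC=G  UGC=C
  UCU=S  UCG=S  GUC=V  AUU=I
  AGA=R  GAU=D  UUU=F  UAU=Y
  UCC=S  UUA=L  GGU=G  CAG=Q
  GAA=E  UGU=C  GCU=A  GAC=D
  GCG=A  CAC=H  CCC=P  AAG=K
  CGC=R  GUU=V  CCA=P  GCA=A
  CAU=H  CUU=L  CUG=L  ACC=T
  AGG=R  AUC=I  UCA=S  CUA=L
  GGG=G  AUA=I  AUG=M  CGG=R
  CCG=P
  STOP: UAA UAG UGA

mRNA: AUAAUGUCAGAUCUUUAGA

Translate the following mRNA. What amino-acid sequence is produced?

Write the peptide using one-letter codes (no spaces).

start AUG at pos 3
pos 3: AUG -> M; peptide=M
pos 6: UCA -> S; peptide=MS
pos 9: GAU -> D; peptide=MSD
pos 12: CUU -> L; peptide=MSDL
pos 15: UAG -> STOP

Answer: MSDL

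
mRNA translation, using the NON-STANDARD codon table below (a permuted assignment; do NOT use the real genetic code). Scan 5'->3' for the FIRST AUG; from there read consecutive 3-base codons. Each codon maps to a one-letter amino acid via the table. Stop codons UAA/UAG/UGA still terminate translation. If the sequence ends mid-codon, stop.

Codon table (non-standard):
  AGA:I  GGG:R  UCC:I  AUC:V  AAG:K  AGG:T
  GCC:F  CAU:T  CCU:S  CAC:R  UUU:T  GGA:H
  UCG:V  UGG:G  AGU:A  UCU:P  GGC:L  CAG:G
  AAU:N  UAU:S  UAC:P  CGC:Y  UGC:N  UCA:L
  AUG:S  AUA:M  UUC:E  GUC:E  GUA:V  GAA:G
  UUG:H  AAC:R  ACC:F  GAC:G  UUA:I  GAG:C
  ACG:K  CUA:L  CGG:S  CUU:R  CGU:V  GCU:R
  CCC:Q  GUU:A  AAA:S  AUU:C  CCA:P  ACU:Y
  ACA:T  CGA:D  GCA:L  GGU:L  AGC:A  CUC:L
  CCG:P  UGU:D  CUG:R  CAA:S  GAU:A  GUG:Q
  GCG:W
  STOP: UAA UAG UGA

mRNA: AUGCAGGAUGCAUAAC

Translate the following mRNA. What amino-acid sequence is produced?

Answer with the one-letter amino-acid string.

start AUG at pos 0
pos 0: AUG -> S; peptide=S
pos 3: CAG -> G; peptide=SG
pos 6: GAU -> A; peptide=SGA
pos 9: GCA -> L; peptide=SGAL
pos 12: UAA -> STOP

Answer: SGAL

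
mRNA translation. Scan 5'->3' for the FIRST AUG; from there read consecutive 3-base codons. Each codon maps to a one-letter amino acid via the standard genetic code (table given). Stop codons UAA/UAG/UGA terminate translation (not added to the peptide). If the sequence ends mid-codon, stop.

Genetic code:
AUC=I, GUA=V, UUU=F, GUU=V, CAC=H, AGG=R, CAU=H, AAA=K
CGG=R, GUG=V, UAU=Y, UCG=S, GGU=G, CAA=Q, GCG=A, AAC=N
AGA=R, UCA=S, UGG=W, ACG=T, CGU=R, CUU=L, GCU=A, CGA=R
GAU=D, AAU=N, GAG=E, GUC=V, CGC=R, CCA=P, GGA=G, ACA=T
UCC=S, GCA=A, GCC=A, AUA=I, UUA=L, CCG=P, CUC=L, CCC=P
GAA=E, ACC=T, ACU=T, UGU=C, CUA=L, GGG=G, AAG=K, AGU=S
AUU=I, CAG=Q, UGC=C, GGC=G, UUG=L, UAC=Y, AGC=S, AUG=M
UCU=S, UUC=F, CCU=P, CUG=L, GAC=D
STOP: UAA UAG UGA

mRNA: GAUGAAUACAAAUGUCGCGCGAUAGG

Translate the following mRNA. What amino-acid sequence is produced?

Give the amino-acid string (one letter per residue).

Answer: MNTNVAR

Derivation:
start AUG at pos 1
pos 1: AUG -> M; peptide=M
pos 4: AAU -> N; peptide=MN
pos 7: ACA -> T; peptide=MNT
pos 10: AAU -> N; peptide=MNTN
pos 13: GUC -> V; peptide=MNTNV
pos 16: GCG -> A; peptide=MNTNVA
pos 19: CGA -> R; peptide=MNTNVAR
pos 22: UAG -> STOP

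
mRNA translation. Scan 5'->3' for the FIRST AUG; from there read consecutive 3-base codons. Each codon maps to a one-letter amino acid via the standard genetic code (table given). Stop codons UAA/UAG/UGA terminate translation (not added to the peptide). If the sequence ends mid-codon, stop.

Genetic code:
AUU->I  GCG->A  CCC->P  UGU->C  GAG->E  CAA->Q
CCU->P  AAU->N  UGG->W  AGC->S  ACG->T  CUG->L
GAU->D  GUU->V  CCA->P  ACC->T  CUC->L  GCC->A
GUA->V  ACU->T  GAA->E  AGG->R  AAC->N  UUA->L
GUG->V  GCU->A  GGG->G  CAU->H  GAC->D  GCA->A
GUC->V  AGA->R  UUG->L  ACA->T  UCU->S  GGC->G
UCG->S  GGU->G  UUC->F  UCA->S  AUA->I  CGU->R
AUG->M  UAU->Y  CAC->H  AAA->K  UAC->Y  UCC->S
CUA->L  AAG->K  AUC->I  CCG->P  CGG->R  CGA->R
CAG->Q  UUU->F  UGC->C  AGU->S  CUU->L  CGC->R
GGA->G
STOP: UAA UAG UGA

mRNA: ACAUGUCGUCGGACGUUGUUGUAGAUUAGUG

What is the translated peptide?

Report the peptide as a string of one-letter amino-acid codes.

start AUG at pos 2
pos 2: AUG -> M; peptide=M
pos 5: UCG -> S; peptide=MS
pos 8: UCG -> S; peptide=MSS
pos 11: GAC -> D; peptide=MSSD
pos 14: GUU -> V; peptide=MSSDV
pos 17: GUU -> V; peptide=MSSDVV
pos 20: GUA -> V; peptide=MSSDVVV
pos 23: GAU -> D; peptide=MSSDVVVD
pos 26: UAG -> STOP

Answer: MSSDVVVD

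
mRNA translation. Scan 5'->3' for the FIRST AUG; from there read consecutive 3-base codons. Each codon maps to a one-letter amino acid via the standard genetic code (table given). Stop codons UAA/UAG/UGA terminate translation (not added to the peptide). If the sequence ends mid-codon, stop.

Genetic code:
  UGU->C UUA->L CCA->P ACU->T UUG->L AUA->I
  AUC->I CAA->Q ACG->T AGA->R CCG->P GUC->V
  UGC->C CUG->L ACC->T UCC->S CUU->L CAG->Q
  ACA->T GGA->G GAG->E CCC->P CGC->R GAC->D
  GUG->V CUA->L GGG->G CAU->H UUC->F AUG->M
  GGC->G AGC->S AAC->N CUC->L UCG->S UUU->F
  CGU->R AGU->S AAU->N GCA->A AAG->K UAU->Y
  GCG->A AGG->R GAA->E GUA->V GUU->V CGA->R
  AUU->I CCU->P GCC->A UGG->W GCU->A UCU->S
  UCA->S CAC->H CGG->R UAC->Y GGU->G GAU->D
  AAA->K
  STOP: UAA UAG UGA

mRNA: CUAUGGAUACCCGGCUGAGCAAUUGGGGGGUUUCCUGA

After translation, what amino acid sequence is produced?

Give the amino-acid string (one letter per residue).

start AUG at pos 2
pos 2: AUG -> M; peptide=M
pos 5: GAU -> D; peptide=MD
pos 8: ACC -> T; peptide=MDT
pos 11: CGG -> R; peptide=MDTR
pos 14: CUG -> L; peptide=MDTRL
pos 17: AGC -> S; peptide=MDTRLS
pos 20: AAU -> N; peptide=MDTRLSN
pos 23: UGG -> W; peptide=MDTRLSNW
pos 26: GGG -> G; peptide=MDTRLSNWG
pos 29: GUU -> V; peptide=MDTRLSNWGV
pos 32: UCC -> S; peptide=MDTRLSNWGVS
pos 35: UGA -> STOP

Answer: MDTRLSNWGVS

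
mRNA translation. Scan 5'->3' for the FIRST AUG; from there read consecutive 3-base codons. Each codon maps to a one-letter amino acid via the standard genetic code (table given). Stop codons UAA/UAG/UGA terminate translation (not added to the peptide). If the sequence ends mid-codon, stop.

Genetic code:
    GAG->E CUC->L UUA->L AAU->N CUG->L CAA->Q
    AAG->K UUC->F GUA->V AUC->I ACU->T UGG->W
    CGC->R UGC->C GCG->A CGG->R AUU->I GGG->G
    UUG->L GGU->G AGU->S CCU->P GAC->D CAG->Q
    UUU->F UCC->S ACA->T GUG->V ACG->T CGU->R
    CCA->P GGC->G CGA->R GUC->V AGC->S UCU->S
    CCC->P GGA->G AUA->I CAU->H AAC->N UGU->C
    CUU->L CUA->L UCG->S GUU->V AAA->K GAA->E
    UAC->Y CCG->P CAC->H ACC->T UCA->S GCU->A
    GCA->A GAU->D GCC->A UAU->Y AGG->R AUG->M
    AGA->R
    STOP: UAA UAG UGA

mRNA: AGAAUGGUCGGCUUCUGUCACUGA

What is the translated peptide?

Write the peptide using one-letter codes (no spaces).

Answer: MVGFCH

Derivation:
start AUG at pos 3
pos 3: AUG -> M; peptide=M
pos 6: GUC -> V; peptide=MV
pos 9: GGC -> G; peptide=MVG
pos 12: UUC -> F; peptide=MVGF
pos 15: UGU -> C; peptide=MVGFC
pos 18: CAC -> H; peptide=MVGFCH
pos 21: UGA -> STOP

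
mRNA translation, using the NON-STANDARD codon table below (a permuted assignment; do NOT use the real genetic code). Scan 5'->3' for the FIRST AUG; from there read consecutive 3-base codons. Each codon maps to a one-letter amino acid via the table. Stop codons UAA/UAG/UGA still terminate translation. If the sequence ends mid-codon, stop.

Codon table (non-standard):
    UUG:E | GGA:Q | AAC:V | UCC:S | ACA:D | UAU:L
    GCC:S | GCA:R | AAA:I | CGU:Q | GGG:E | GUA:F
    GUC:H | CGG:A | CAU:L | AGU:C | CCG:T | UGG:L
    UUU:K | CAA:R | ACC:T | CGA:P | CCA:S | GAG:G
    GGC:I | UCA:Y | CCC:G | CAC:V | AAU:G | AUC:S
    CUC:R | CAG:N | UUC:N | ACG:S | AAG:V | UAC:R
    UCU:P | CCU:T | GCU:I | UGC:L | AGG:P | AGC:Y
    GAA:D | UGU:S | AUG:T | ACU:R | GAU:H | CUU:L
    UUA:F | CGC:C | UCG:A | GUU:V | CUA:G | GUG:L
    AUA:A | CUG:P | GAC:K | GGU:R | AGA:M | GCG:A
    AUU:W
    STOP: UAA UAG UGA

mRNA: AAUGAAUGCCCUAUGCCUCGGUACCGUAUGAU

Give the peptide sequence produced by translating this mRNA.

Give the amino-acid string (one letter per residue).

Answer: TGSGLRRTF

Derivation:
start AUG at pos 1
pos 1: AUG -> T; peptide=T
pos 4: AAU -> G; peptide=TG
pos 7: GCC -> S; peptide=TGS
pos 10: CUA -> G; peptide=TGSG
pos 13: UGC -> L; peptide=TGSGL
pos 16: CUC -> R; peptide=TGSGLR
pos 19: GGU -> R; peptide=TGSGLRR
pos 22: ACC -> T; peptide=TGSGLRRT
pos 25: GUA -> F; peptide=TGSGLRRTF
pos 28: UGA -> STOP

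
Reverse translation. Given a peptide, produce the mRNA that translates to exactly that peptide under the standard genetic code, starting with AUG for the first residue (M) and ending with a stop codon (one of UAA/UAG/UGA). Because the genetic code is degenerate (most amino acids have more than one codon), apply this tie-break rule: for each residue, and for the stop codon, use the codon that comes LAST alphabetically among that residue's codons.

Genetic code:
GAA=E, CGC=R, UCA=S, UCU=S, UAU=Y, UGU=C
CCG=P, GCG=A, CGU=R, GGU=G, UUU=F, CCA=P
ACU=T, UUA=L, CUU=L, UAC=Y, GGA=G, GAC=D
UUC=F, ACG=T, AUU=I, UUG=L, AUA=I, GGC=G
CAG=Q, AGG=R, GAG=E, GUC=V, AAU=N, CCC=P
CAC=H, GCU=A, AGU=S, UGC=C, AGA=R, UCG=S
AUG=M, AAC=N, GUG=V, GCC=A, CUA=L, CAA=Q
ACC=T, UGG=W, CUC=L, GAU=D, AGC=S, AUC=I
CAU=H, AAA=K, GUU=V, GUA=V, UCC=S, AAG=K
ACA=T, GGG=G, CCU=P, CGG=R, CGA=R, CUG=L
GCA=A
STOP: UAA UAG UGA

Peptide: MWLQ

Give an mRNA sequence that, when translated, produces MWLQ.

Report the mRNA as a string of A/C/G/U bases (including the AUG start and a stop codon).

Answer: mRNA: AUGUGGUUGCAGUGA

Derivation:
residue 1: M -> AUG (start codon)
residue 2: W -> UGG (only codon)
residue 3: L codons sorted = CUA,CUC,CUG,CUU,UUA,UUG -> pick last = UUG
residue 4: Q codons sorted = CAA,CAG -> pick last = CAG
terminator: stop codons sorted = UAA,UAG,UGA -> pick last = UGA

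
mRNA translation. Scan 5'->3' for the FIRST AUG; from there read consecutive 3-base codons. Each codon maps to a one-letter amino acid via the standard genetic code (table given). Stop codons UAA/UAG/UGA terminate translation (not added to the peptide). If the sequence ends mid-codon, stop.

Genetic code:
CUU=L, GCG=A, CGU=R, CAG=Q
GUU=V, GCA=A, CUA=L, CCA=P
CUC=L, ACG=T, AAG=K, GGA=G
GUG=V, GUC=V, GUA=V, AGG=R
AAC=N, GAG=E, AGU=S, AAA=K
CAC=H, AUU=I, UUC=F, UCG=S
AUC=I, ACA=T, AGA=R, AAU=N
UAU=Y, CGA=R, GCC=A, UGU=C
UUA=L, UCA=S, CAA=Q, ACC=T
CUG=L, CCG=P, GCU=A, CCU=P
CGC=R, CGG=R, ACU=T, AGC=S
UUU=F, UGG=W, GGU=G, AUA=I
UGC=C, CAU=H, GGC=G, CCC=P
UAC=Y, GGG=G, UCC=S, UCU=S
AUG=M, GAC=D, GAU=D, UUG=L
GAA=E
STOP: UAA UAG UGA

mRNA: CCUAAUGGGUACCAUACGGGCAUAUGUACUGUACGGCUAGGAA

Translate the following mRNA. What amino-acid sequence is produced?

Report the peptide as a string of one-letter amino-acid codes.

Answer: MGTIRAYVLYG

Derivation:
start AUG at pos 4
pos 4: AUG -> M; peptide=M
pos 7: GGU -> G; peptide=MG
pos 10: ACC -> T; peptide=MGT
pos 13: AUA -> I; peptide=MGTI
pos 16: CGG -> R; peptide=MGTIR
pos 19: GCA -> A; peptide=MGTIRA
pos 22: UAU -> Y; peptide=MGTIRAY
pos 25: GUA -> V; peptide=MGTIRAYV
pos 28: CUG -> L; peptide=MGTIRAYVL
pos 31: UAC -> Y; peptide=MGTIRAYVLY
pos 34: GGC -> G; peptide=MGTIRAYVLYG
pos 37: UAG -> STOP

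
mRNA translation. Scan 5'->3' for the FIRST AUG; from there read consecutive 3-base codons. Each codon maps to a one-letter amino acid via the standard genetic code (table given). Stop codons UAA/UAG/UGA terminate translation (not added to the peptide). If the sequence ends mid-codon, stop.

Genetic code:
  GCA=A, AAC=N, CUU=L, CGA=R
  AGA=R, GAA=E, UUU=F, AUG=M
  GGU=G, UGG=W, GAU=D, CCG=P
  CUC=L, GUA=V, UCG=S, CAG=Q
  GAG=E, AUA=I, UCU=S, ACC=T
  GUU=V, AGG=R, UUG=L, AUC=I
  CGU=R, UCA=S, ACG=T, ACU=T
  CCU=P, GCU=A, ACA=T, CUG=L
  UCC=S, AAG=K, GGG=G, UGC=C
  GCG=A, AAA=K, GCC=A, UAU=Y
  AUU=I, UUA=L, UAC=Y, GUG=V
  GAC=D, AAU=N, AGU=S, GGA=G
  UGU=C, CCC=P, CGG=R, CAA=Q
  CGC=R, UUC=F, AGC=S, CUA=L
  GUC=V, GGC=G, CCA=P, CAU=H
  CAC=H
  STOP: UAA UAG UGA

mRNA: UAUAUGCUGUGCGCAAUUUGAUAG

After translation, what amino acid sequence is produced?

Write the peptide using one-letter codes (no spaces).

Answer: MLCAI

Derivation:
start AUG at pos 3
pos 3: AUG -> M; peptide=M
pos 6: CUG -> L; peptide=ML
pos 9: UGC -> C; peptide=MLC
pos 12: GCA -> A; peptide=MLCA
pos 15: AUU -> I; peptide=MLCAI
pos 18: UGA -> STOP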